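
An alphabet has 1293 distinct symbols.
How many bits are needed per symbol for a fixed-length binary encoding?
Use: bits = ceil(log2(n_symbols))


log2(1293) = 10.3365
Bracket: 2^10 = 1024 < 1293 <= 2^11 = 2048
So ceil(log2(1293)) = 11

bits = ceil(log2(1293)) = ceil(10.3365) = 11 bits


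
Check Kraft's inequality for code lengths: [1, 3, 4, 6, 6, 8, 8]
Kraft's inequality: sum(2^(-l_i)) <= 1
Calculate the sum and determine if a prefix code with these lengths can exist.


Sum = 2^(-1) + 2^(-3) + 2^(-4) + 2^(-6) + 2^(-6) + 2^(-8) + 2^(-8)
    = 0.5 + 0.125 + 0.0625 + 0.015625 + 0.015625 + 0.00390625 + 0.00390625
    = 186/256 = 0.7265625
Since 0.7265625 <= 1, Kraft's inequality IS satisfied.
A prefix code with these lengths CAN exist.

Kraft sum = 0.7265625. Satisfied.


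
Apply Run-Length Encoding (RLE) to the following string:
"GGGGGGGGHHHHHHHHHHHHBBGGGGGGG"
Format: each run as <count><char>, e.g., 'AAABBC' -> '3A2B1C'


Scanning runs left to right:
  i=0: run of 'G' x 8 -> '8G'
  i=8: run of 'H' x 12 -> '12H'
  i=20: run of 'B' x 2 -> '2B'
  i=22: run of 'G' x 7 -> '7G'

RLE = 8G12H2B7G


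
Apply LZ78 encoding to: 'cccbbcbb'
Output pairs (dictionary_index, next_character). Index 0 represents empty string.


LZ78 encoding steps:
Dictionary: {0: ''}
Step 1: w='' (idx 0), next='c' -> output (0, 'c'), add 'c' as idx 1
Step 2: w='c' (idx 1), next='c' -> output (1, 'c'), add 'cc' as idx 2
Step 3: w='' (idx 0), next='b' -> output (0, 'b'), add 'b' as idx 3
Step 4: w='b' (idx 3), next='c' -> output (3, 'c'), add 'bc' as idx 4
Step 5: w='b' (idx 3), next='b' -> output (3, 'b'), add 'bb' as idx 5


Encoded: [(0, 'c'), (1, 'c'), (0, 'b'), (3, 'c'), (3, 'b')]


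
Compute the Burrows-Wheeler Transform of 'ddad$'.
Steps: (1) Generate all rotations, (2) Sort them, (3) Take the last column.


Rotations (sorted):
  0: $ddad -> last char: d
  1: ad$dd -> last char: d
  2: d$dda -> last char: a
  3: dad$d -> last char: d
  4: ddad$ -> last char: $


BWT = ddad$


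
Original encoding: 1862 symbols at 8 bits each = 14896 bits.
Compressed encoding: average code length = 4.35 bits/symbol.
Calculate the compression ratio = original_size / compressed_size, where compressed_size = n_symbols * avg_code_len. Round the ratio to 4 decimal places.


original_size = n_symbols * orig_bits = 1862 * 8 = 14896 bits
compressed_size = n_symbols * avg_code_len = 1862 * 4.35 = 8099.7 bits
ratio = original_size / compressed_size = 14896 / 8099.7 = 1.8391

Compression ratio = 1.8391


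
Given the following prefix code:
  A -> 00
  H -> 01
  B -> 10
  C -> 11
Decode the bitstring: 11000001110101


Decoding step by step:
Bits 11 -> C
Bits 00 -> A
Bits 00 -> A
Bits 01 -> H
Bits 11 -> C
Bits 01 -> H
Bits 01 -> H


Decoded message: CAAHCHH


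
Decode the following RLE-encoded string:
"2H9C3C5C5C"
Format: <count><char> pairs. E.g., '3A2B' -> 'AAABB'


Expanding each <count><char> pair:
  2H -> 'HH'
  9C -> 'CCCCCCCCC'
  3C -> 'CCC'
  5C -> 'CCCCC'
  5C -> 'CCCCC'

Decoded = HHCCCCCCCCCCCCCCCCCCCCCC


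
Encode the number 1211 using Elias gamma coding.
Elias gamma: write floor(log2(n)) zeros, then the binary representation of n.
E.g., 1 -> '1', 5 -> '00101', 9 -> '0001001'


num_bits = floor(log2(1211)) + 1 = 11
leading_zeros = num_bits - 1 = 10
binary(1211) = 10010111011

Elias gamma(1211) = '0000000000' + '10010111011' = 000000000010010111011 (21 bits)


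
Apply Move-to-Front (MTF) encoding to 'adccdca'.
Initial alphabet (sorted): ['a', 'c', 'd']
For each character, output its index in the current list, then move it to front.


MTF encoding:
'a': index 0 in ['a', 'c', 'd'] -> ['a', 'c', 'd']
'd': index 2 in ['a', 'c', 'd'] -> ['d', 'a', 'c']
'c': index 2 in ['d', 'a', 'c'] -> ['c', 'd', 'a']
'c': index 0 in ['c', 'd', 'a'] -> ['c', 'd', 'a']
'd': index 1 in ['c', 'd', 'a'] -> ['d', 'c', 'a']
'c': index 1 in ['d', 'c', 'a'] -> ['c', 'd', 'a']
'a': index 2 in ['c', 'd', 'a'] -> ['a', 'c', 'd']


Output: [0, 2, 2, 0, 1, 1, 2]


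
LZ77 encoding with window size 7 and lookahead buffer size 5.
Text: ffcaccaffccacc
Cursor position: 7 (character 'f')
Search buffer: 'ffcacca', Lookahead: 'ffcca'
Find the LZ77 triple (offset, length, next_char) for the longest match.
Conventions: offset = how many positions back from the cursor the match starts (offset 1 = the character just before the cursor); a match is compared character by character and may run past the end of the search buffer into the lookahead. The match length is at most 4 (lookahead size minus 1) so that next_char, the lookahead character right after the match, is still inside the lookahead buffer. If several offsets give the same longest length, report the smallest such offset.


Try each offset into the search buffer:
  offset=1 (pos 6, char 'a'): match length 0
  offset=2 (pos 5, char 'c'): match length 0
  offset=3 (pos 4, char 'c'): match length 0
  offset=4 (pos 3, char 'a'): match length 0
  offset=5 (pos 2, char 'c'): match length 0
  offset=6 (pos 1, char 'f'): match length 1
  offset=7 (pos 0, char 'f'): match length 3
Longest match has length 3 at offset 7.
next_char = character at position 7 + 3 = 10 -> 'c'

Best match: offset=7, length=3 (matching 'ffc' starting at position 0)
LZ77 triple: (7, 3, 'c')


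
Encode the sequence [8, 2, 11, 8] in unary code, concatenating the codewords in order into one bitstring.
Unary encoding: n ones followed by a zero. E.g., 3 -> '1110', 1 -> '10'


Encode each number as n ones followed by a terminating 0:
  8 -> 111111110 (9 bits)
  2 -> 110 (3 bits)
  11 -> 111111111110 (12 bits)
  8 -> 111111110 (9 bits)
Total length = 9 + 3 + 12 + 9 = 33 bits.

Unary([8, 2, 11, 8]) = 111111110110111111111110111111110 (33 bits)


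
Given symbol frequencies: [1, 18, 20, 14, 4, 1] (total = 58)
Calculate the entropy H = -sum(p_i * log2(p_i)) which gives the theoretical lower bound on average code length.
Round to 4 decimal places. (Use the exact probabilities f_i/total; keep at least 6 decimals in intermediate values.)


Per-symbol terms -p_i * log2(p_i) with p_i = f_i/58:
  p = 1/58 = 0.017241: log2(p) = -5.857981, -p*log2(p) = 0.101000
  p = 18/58 = 0.310345: log2(p) = -1.688056, -p*log2(p) = 0.523879
  p = 20/58 = 0.344828: log2(p) = -1.536053, -p*log2(p) = 0.529673
  p = 14/58 = 0.241379: log2(p) = -2.050626, -p*log2(p) = 0.494979
  p = 4/58 = 0.068966: log2(p) = -3.857981, -p*log2(p) = 0.266068
  p = 1/58 = 0.017241: log2(p) = -5.857981, -p*log2(p) = 0.101000
H = 0.101000 + 0.523879 + 0.529673 + 0.494979 + 0.266068 + 0.101000 = 2.016599

H = 2.0166 bits/symbol


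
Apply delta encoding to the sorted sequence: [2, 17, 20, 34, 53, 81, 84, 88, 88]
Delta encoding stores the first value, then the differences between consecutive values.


First value: 2
Deltas:
  17 - 2 = 15
  20 - 17 = 3
  34 - 20 = 14
  53 - 34 = 19
  81 - 53 = 28
  84 - 81 = 3
  88 - 84 = 4
  88 - 88 = 0


Delta encoded: [2, 15, 3, 14, 19, 28, 3, 4, 0]


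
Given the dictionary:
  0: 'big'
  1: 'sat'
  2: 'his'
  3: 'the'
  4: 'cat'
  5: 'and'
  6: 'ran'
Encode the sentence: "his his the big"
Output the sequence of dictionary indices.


Look up each word in the dictionary:
  'his' -> 2
  'his' -> 2
  'the' -> 3
  'big' -> 0

Encoded: [2, 2, 3, 0]


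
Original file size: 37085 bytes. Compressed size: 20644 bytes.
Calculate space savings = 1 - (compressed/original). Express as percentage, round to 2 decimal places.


ratio = compressed/original = 20644/37085 = 0.556667
savings = 1 - ratio = 1 - 0.556667 = 0.443333
as a percentage: 0.443333 * 100 = 44.33%

Space savings = 1 - 20644/37085 = 44.33%


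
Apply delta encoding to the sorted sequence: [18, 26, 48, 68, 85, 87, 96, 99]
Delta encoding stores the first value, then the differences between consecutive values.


First value: 18
Deltas:
  26 - 18 = 8
  48 - 26 = 22
  68 - 48 = 20
  85 - 68 = 17
  87 - 85 = 2
  96 - 87 = 9
  99 - 96 = 3


Delta encoded: [18, 8, 22, 20, 17, 2, 9, 3]


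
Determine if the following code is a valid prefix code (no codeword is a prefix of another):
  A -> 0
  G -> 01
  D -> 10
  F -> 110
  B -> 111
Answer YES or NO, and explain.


Checking each pair (does one codeword prefix another?):
  A='0' vs G='01': prefix -- VIOLATION

NO -- this is NOT a valid prefix code. A (0) is a prefix of G (01).


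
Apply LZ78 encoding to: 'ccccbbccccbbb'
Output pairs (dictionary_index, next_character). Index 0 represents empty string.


LZ78 encoding steps:
Dictionary: {0: ''}
Step 1: w='' (idx 0), next='c' -> output (0, 'c'), add 'c' as idx 1
Step 2: w='c' (idx 1), next='c' -> output (1, 'c'), add 'cc' as idx 2
Step 3: w='c' (idx 1), next='b' -> output (1, 'b'), add 'cb' as idx 3
Step 4: w='' (idx 0), next='b' -> output (0, 'b'), add 'b' as idx 4
Step 5: w='cc' (idx 2), next='c' -> output (2, 'c'), add 'ccc' as idx 5
Step 6: w='cb' (idx 3), next='b' -> output (3, 'b'), add 'cbb' as idx 6
Step 7: w='b' (idx 4), end of input -> output (4, '')


Encoded: [(0, 'c'), (1, 'c'), (1, 'b'), (0, 'b'), (2, 'c'), (3, 'b'), (4, '')]


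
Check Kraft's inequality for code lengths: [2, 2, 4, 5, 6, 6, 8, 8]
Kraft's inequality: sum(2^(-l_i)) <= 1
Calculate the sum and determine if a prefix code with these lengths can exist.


Sum = 2^(-2) + 2^(-2) + 2^(-4) + 2^(-5) + 2^(-6) + 2^(-6) + 2^(-8) + 2^(-8)
    = 0.25 + 0.25 + 0.0625 + 0.03125 + 0.015625 + 0.015625 + 0.00390625 + 0.00390625
    = 162/256 = 0.6328125
Since 0.6328125 <= 1, Kraft's inequality IS satisfied.
A prefix code with these lengths CAN exist.

Kraft sum = 0.6328125. Satisfied.


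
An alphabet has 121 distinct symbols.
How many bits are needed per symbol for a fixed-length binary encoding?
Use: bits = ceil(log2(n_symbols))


log2(121) = 6.9189
Bracket: 2^6 = 64 < 121 <= 2^7 = 128
So ceil(log2(121)) = 7

bits = ceil(log2(121)) = ceil(6.9189) = 7 bits


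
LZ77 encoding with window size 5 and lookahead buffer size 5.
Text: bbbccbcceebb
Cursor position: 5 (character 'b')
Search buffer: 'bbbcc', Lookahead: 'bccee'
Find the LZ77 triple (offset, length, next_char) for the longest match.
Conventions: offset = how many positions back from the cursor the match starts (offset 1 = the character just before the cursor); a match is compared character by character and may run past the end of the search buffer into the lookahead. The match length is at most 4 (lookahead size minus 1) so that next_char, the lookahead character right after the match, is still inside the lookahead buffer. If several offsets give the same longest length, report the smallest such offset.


Try each offset into the search buffer:
  offset=1 (pos 4, char 'c'): match length 0
  offset=2 (pos 3, char 'c'): match length 0
  offset=3 (pos 2, char 'b'): match length 3
  offset=4 (pos 1, char 'b'): match length 1
  offset=5 (pos 0, char 'b'): match length 1
Longest match has length 3 at offset 3.
next_char = character at position 5 + 3 = 8 -> 'e'

Best match: offset=3, length=3 (matching 'bcc' starting at position 2)
LZ77 triple: (3, 3, 'e')


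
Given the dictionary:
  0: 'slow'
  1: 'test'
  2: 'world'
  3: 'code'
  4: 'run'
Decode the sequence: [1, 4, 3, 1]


Look up each index in the dictionary:
  1 -> 'test'
  4 -> 'run'
  3 -> 'code'
  1 -> 'test'

Decoded: "test run code test"


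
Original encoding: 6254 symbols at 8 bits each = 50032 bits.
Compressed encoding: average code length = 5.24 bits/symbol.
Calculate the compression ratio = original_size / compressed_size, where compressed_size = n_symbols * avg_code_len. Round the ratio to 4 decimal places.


original_size = n_symbols * orig_bits = 6254 * 8 = 50032 bits
compressed_size = n_symbols * avg_code_len = 6254 * 5.24 = 32770.96 bits
ratio = original_size / compressed_size = 50032 / 32770.96 = 1.5267

Compression ratio = 1.5267


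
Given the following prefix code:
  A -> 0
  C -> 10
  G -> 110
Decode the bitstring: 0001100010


Decoding step by step:
Bits 0 -> A
Bits 0 -> A
Bits 0 -> A
Bits 110 -> G
Bits 0 -> A
Bits 0 -> A
Bits 10 -> C


Decoded message: AAAGAAC


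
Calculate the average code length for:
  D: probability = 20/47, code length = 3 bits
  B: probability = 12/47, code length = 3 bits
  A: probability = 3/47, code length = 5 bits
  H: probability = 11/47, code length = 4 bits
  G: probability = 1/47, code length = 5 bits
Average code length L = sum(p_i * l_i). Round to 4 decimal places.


Weighted contributions p_i * l_i:
  D: (20/47) * 3 = 60/47
  B: (12/47) * 3 = 36/47
  A: (3/47) * 5 = 15/47
  H: (11/47) * 4 = 44/47
  G: (1/47) * 5 = 5/47
Sum = (60 + 36 + 15 + 44 + 5)/47 = 160/47

L = 160/47 = 3.4043 bits/symbol


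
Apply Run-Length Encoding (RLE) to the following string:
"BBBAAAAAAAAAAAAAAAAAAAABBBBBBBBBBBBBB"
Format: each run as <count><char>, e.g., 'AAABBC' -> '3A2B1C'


Scanning runs left to right:
  i=0: run of 'B' x 3 -> '3B'
  i=3: run of 'A' x 20 -> '20A'
  i=23: run of 'B' x 14 -> '14B'

RLE = 3B20A14B


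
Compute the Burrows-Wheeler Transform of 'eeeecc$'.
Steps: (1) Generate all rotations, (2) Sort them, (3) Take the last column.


Rotations (sorted):
  0: $eeeecc -> last char: c
  1: c$eeeec -> last char: c
  2: cc$eeee -> last char: e
  3: ecc$eee -> last char: e
  4: eecc$ee -> last char: e
  5: eeecc$e -> last char: e
  6: eeeecc$ -> last char: $


BWT = cceeee$


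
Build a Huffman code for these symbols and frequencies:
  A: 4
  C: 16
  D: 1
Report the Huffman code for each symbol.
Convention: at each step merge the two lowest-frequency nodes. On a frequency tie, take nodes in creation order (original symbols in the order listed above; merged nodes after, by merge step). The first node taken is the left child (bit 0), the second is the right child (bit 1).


Huffman tree construction:
Step 1: Merge D(1) + A(4) = 5
Step 2: Merge (D+A)(5) + C(16) = 21
Read each symbol's code off the tree from the root (left child = 0, right child = 1).

Codes:
  A: 01 (length 2)
  C: 1 (length 1)
  D: 00 (length 2)
Average code length: 26/21 = 1.2381 bits/symbol


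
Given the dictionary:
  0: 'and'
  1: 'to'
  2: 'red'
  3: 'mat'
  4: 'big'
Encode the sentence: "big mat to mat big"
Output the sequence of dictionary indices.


Look up each word in the dictionary:
  'big' -> 4
  'mat' -> 3
  'to' -> 1
  'mat' -> 3
  'big' -> 4

Encoded: [4, 3, 1, 3, 4]


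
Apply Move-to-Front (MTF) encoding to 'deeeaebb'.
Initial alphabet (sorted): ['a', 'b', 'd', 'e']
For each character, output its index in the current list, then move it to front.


MTF encoding:
'd': index 2 in ['a', 'b', 'd', 'e'] -> ['d', 'a', 'b', 'e']
'e': index 3 in ['d', 'a', 'b', 'e'] -> ['e', 'd', 'a', 'b']
'e': index 0 in ['e', 'd', 'a', 'b'] -> ['e', 'd', 'a', 'b']
'e': index 0 in ['e', 'd', 'a', 'b'] -> ['e', 'd', 'a', 'b']
'a': index 2 in ['e', 'd', 'a', 'b'] -> ['a', 'e', 'd', 'b']
'e': index 1 in ['a', 'e', 'd', 'b'] -> ['e', 'a', 'd', 'b']
'b': index 3 in ['e', 'a', 'd', 'b'] -> ['b', 'e', 'a', 'd']
'b': index 0 in ['b', 'e', 'a', 'd'] -> ['b', 'e', 'a', 'd']


Output: [2, 3, 0, 0, 2, 1, 3, 0]


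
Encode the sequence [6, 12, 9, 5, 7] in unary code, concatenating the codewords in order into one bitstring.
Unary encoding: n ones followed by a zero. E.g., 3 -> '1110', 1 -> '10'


Encode each number as n ones followed by a terminating 0:
  6 -> 1111110 (7 bits)
  12 -> 1111111111110 (13 bits)
  9 -> 1111111110 (10 bits)
  5 -> 111110 (6 bits)
  7 -> 11111110 (8 bits)
Total length = 7 + 13 + 10 + 6 + 8 = 44 bits.

Unary([6, 12, 9, 5, 7]) = 11111101111111111110111111111011111011111110 (44 bits)


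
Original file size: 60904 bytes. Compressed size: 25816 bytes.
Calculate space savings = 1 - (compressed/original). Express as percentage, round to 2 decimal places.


ratio = compressed/original = 25816/60904 = 0.42388
savings = 1 - ratio = 1 - 0.42388 = 0.57612
as a percentage: 0.57612 * 100 = 57.61%

Space savings = 1 - 25816/60904 = 57.61%


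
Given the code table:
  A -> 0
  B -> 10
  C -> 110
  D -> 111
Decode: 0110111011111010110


Decoding:
0 -> A
110 -> C
111 -> D
0 -> A
111 -> D
110 -> C
10 -> B
110 -> C


Result: ACDADCBC


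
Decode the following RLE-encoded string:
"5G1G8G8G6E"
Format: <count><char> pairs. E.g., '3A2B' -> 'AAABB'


Expanding each <count><char> pair:
  5G -> 'GGGGG'
  1G -> 'G'
  8G -> 'GGGGGGGG'
  8G -> 'GGGGGGGG'
  6E -> 'EEEEEE'

Decoded = GGGGGGGGGGGGGGGGGGGGGGEEEEEE


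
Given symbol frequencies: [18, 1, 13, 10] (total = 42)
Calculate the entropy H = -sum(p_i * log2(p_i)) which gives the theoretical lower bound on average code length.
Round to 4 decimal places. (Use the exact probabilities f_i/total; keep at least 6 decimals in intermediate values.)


Per-symbol terms -p_i * log2(p_i) with p_i = f_i/42:
  p = 18/42 = 0.428571: log2(p) = -1.222392, -p*log2(p) = 0.523882
  p = 1/42 = 0.023810: log2(p) = -5.392317, -p*log2(p) = 0.128389
  p = 13/42 = 0.309524: log2(p) = -1.691878, -p*log2(p) = 0.523676
  p = 10/42 = 0.238095: log2(p) = -2.070389, -p*log2(p) = 0.492950
H = 0.523882 + 0.128389 + 0.523676 + 0.492950 = 1.668897

H = 1.6689 bits/symbol


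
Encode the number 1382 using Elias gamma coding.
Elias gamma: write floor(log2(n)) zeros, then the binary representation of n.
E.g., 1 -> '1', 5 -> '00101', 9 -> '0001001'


num_bits = floor(log2(1382)) + 1 = 11
leading_zeros = num_bits - 1 = 10
binary(1382) = 10101100110

Elias gamma(1382) = '0000000000' + '10101100110' = 000000000010101100110 (21 bits)


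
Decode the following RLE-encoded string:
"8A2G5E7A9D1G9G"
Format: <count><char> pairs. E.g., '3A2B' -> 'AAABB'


Expanding each <count><char> pair:
  8A -> 'AAAAAAAA'
  2G -> 'GG'
  5E -> 'EEEEE'
  7A -> 'AAAAAAA'
  9D -> 'DDDDDDDDD'
  1G -> 'G'
  9G -> 'GGGGGGGGG'

Decoded = AAAAAAAAGGEEEEEAAAAAAADDDDDDDDDGGGGGGGGGG


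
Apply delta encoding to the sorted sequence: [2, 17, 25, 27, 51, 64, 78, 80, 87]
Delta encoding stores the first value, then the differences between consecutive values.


First value: 2
Deltas:
  17 - 2 = 15
  25 - 17 = 8
  27 - 25 = 2
  51 - 27 = 24
  64 - 51 = 13
  78 - 64 = 14
  80 - 78 = 2
  87 - 80 = 7


Delta encoded: [2, 15, 8, 2, 24, 13, 14, 2, 7]


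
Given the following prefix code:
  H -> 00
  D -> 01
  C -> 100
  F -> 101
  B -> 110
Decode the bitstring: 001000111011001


Decoding step by step:
Bits 00 -> H
Bits 100 -> C
Bits 01 -> D
Bits 110 -> B
Bits 110 -> B
Bits 01 -> D


Decoded message: HCDBBD


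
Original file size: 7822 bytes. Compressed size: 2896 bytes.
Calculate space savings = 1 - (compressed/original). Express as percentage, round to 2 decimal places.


ratio = compressed/original = 2896/7822 = 0.370238
savings = 1 - ratio = 1 - 0.370238 = 0.629762
as a percentage: 0.629762 * 100 = 62.98%

Space savings = 1 - 2896/7822 = 62.98%


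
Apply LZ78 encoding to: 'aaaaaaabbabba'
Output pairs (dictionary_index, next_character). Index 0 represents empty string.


LZ78 encoding steps:
Dictionary: {0: ''}
Step 1: w='' (idx 0), next='a' -> output (0, 'a'), add 'a' as idx 1
Step 2: w='a' (idx 1), next='a' -> output (1, 'a'), add 'aa' as idx 2
Step 3: w='aa' (idx 2), next='a' -> output (2, 'a'), add 'aaa' as idx 3
Step 4: w='a' (idx 1), next='b' -> output (1, 'b'), add 'ab' as idx 4
Step 5: w='' (idx 0), next='b' -> output (0, 'b'), add 'b' as idx 5
Step 6: w='ab' (idx 4), next='b' -> output (4, 'b'), add 'abb' as idx 6
Step 7: w='a' (idx 1), end of input -> output (1, '')


Encoded: [(0, 'a'), (1, 'a'), (2, 'a'), (1, 'b'), (0, 'b'), (4, 'b'), (1, '')]


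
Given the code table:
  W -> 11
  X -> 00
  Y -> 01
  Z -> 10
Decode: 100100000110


Decoding:
10 -> Z
01 -> Y
00 -> X
00 -> X
01 -> Y
10 -> Z


Result: ZYXXYZ


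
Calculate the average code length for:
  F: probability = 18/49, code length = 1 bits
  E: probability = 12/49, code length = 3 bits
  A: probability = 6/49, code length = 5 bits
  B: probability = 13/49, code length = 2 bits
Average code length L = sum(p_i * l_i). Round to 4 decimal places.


Weighted contributions p_i * l_i:
  F: (18/49) * 1 = 18/49
  E: (12/49) * 3 = 36/49
  A: (6/49) * 5 = 30/49
  B: (13/49) * 2 = 26/49
Sum = (18 + 36 + 30 + 26)/49 = 110/49

L = 110/49 = 2.2449 bits/symbol


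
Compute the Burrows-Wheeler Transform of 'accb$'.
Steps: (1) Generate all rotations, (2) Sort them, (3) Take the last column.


Rotations (sorted):
  0: $accb -> last char: b
  1: accb$ -> last char: $
  2: b$acc -> last char: c
  3: cb$ac -> last char: c
  4: ccb$a -> last char: a


BWT = b$cca


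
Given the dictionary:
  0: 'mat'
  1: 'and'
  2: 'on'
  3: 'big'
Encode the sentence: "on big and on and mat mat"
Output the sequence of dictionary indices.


Look up each word in the dictionary:
  'on' -> 2
  'big' -> 3
  'and' -> 1
  'on' -> 2
  'and' -> 1
  'mat' -> 0
  'mat' -> 0

Encoded: [2, 3, 1, 2, 1, 0, 0]


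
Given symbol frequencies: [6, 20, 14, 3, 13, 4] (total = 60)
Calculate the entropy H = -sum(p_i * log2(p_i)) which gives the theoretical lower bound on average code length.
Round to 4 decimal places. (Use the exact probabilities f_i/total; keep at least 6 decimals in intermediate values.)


Per-symbol terms -p_i * log2(p_i) with p_i = f_i/60:
  p = 6/60 = 0.100000: log2(p) = -3.321928, -p*log2(p) = 0.332193
  p = 20/60 = 0.333333: log2(p) = -1.584963, -p*log2(p) = 0.528321
  p = 14/60 = 0.233333: log2(p) = -2.099536, -p*log2(p) = 0.489892
  p = 3/60 = 0.050000: log2(p) = -4.321928, -p*log2(p) = 0.216096
  p = 13/60 = 0.216667: log2(p) = -2.206451, -p*log2(p) = 0.478064
  p = 4/60 = 0.066667: log2(p) = -3.906891, -p*log2(p) = 0.260459
H = 0.332193 + 0.528321 + 0.489892 + 0.216096 + 0.478064 + 0.260459 = 2.305025

H = 2.305 bits/symbol


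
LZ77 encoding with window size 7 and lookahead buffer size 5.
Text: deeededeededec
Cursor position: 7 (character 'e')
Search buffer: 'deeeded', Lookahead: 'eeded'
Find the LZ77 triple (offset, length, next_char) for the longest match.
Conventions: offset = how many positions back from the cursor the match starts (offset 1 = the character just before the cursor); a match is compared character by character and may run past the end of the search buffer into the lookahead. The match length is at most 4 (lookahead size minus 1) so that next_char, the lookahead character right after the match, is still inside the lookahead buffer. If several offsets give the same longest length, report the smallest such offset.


Try each offset into the search buffer:
  offset=1 (pos 6, char 'd'): match length 0
  offset=2 (pos 5, char 'e'): match length 1
  offset=3 (pos 4, char 'd'): match length 0
  offset=4 (pos 3, char 'e'): match length 1
  offset=5 (pos 2, char 'e'): match length 4
  offset=6 (pos 1, char 'e'): match length 2
  offset=7 (pos 0, char 'd'): match length 0
Longest match has length 4 at offset 5.
next_char = character at position 7 + 4 = 11 -> 'd'

Best match: offset=5, length=4 (matching 'eede' starting at position 2)
LZ77 triple: (5, 4, 'd')


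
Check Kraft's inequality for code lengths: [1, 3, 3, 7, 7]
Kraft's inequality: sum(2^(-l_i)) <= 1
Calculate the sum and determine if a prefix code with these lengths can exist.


Sum = 2^(-1) + 2^(-3) + 2^(-3) + 2^(-7) + 2^(-7)
    = 0.5 + 0.125 + 0.125 + 0.0078125 + 0.0078125
    = 98/128 = 0.765625
Since 0.765625 <= 1, Kraft's inequality IS satisfied.
A prefix code with these lengths CAN exist.

Kraft sum = 0.765625. Satisfied.


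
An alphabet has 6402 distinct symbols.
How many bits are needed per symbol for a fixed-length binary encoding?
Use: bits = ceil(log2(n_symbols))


log2(6402) = 12.6443
Bracket: 2^12 = 4096 < 6402 <= 2^13 = 8192
So ceil(log2(6402)) = 13

bits = ceil(log2(6402)) = ceil(12.6443) = 13 bits


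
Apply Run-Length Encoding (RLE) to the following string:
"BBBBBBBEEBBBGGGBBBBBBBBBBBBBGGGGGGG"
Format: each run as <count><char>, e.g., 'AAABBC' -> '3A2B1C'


Scanning runs left to right:
  i=0: run of 'B' x 7 -> '7B'
  i=7: run of 'E' x 2 -> '2E'
  i=9: run of 'B' x 3 -> '3B'
  i=12: run of 'G' x 3 -> '3G'
  i=15: run of 'B' x 13 -> '13B'
  i=28: run of 'G' x 7 -> '7G'

RLE = 7B2E3B3G13B7G


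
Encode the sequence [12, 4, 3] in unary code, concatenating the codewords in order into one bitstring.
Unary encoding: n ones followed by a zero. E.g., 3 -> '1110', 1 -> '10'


Encode each number as n ones followed by a terminating 0:
  12 -> 1111111111110 (13 bits)
  4 -> 11110 (5 bits)
  3 -> 1110 (4 bits)
Total length = 13 + 5 + 4 = 22 bits.

Unary([12, 4, 3]) = 1111111111110111101110 (22 bits)


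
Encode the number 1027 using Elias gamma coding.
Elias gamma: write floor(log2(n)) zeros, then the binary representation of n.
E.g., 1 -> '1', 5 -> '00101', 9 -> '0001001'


num_bits = floor(log2(1027)) + 1 = 11
leading_zeros = num_bits - 1 = 10
binary(1027) = 10000000011

Elias gamma(1027) = '0000000000' + '10000000011' = 000000000010000000011 (21 bits)


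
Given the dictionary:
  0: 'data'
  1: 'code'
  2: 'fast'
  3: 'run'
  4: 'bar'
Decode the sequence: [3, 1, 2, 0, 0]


Look up each index in the dictionary:
  3 -> 'run'
  1 -> 'code'
  2 -> 'fast'
  0 -> 'data'
  0 -> 'data'

Decoded: "run code fast data data"


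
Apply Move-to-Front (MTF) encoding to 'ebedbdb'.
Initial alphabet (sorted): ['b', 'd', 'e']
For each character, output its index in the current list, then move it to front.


MTF encoding:
'e': index 2 in ['b', 'd', 'e'] -> ['e', 'b', 'd']
'b': index 1 in ['e', 'b', 'd'] -> ['b', 'e', 'd']
'e': index 1 in ['b', 'e', 'd'] -> ['e', 'b', 'd']
'd': index 2 in ['e', 'b', 'd'] -> ['d', 'e', 'b']
'b': index 2 in ['d', 'e', 'b'] -> ['b', 'd', 'e']
'd': index 1 in ['b', 'd', 'e'] -> ['d', 'b', 'e']
'b': index 1 in ['d', 'b', 'e'] -> ['b', 'd', 'e']


Output: [2, 1, 1, 2, 2, 1, 1]


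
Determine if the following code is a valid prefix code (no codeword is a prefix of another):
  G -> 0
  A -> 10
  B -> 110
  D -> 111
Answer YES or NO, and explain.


Checking each pair (does one codeword prefix another?):
  G='0' vs A='10': no prefix
  G='0' vs B='110': no prefix
  G='0' vs D='111': no prefix
  A='10' vs G='0': no prefix
  A='10' vs B='110': no prefix
  A='10' vs D='111': no prefix
  B='110' vs G='0': no prefix
  B='110' vs A='10': no prefix
  B='110' vs D='111': no prefix
  D='111' vs G='0': no prefix
  D='111' vs A='10': no prefix
  D='111' vs B='110': no prefix
No violation found over all pairs.

YES -- this is a valid prefix code. No codeword is a prefix of any other codeword.


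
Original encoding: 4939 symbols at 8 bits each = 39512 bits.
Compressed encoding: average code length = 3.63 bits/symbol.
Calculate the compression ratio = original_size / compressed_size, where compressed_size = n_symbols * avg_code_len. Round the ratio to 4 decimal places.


original_size = n_symbols * orig_bits = 4939 * 8 = 39512 bits
compressed_size = n_symbols * avg_code_len = 4939 * 3.63 = 17928.57 bits
ratio = original_size / compressed_size = 39512 / 17928.57 = 2.2039

Compression ratio = 2.2039


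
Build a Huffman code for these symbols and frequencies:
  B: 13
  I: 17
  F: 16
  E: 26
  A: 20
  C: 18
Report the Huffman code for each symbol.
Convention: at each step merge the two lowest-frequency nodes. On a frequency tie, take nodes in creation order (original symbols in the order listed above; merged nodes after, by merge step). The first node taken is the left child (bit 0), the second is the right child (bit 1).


Huffman tree construction:
Step 1: Merge B(13) + F(16) = 29
Step 2: Merge I(17) + C(18) = 35
Step 3: Merge A(20) + E(26) = 46
Step 4: Merge (B+F)(29) + (I+C)(35) = 64
Step 5: Merge (A+E)(46) + ((B+F)+(I+C))(64) = 110
Read each symbol's code off the tree from the root (left child = 0, right child = 1).

Codes:
  B: 100 (length 3)
  I: 110 (length 3)
  F: 101 (length 3)
  E: 01 (length 2)
  A: 00 (length 2)
  C: 111 (length 3)
Average code length: 284/110 = 2.5818 bits/symbol


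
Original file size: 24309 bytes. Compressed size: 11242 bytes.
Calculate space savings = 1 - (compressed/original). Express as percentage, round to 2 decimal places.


ratio = compressed/original = 11242/24309 = 0.462462
savings = 1 - ratio = 1 - 0.462462 = 0.537538
as a percentage: 0.537538 * 100 = 53.75%

Space savings = 1 - 11242/24309 = 53.75%


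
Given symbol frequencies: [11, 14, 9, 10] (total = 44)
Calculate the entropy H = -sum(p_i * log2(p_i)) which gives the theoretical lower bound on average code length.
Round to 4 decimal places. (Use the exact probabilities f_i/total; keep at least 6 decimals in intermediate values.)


Per-symbol terms -p_i * log2(p_i) with p_i = f_i/44:
  p = 11/44 = 0.250000: log2(p) = -2.000000, -p*log2(p) = 0.500000
  p = 14/44 = 0.318182: log2(p) = -1.652077, -p*log2(p) = 0.525661
  p = 9/44 = 0.204545: log2(p) = -2.289507, -p*log2(p) = 0.468308
  p = 10/44 = 0.227273: log2(p) = -2.137504, -p*log2(p) = 0.485796
H = 0.500000 + 0.525661 + 0.468308 + 0.485796 = 1.979765

H = 1.9798 bits/symbol


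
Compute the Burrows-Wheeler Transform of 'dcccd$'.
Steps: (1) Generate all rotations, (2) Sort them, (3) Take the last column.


Rotations (sorted):
  0: $dcccd -> last char: d
  1: cccd$d -> last char: d
  2: ccd$dc -> last char: c
  3: cd$dcc -> last char: c
  4: d$dccc -> last char: c
  5: dcccd$ -> last char: $


BWT = ddccc$


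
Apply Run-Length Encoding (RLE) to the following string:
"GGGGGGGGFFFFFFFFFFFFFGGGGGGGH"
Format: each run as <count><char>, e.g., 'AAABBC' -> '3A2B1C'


Scanning runs left to right:
  i=0: run of 'G' x 8 -> '8G'
  i=8: run of 'F' x 13 -> '13F'
  i=21: run of 'G' x 7 -> '7G'
  i=28: run of 'H' x 1 -> '1H'

RLE = 8G13F7G1H


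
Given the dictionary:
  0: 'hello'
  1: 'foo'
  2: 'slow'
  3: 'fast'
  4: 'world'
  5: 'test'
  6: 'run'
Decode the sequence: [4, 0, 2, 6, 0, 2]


Look up each index in the dictionary:
  4 -> 'world'
  0 -> 'hello'
  2 -> 'slow'
  6 -> 'run'
  0 -> 'hello'
  2 -> 'slow'

Decoded: "world hello slow run hello slow"


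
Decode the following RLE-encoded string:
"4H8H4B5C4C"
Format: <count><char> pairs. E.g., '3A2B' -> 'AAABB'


Expanding each <count><char> pair:
  4H -> 'HHHH'
  8H -> 'HHHHHHHH'
  4B -> 'BBBB'
  5C -> 'CCCCC'
  4C -> 'CCCC'

Decoded = HHHHHHHHHHHHBBBBCCCCCCCCC


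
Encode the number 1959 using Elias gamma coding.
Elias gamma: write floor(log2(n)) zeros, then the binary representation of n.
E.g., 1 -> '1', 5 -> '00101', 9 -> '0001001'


num_bits = floor(log2(1959)) + 1 = 11
leading_zeros = num_bits - 1 = 10
binary(1959) = 11110100111

Elias gamma(1959) = '0000000000' + '11110100111' = 000000000011110100111 (21 bits)


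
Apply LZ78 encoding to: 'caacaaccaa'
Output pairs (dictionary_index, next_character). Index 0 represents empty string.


LZ78 encoding steps:
Dictionary: {0: ''}
Step 1: w='' (idx 0), next='c' -> output (0, 'c'), add 'c' as idx 1
Step 2: w='' (idx 0), next='a' -> output (0, 'a'), add 'a' as idx 2
Step 3: w='a' (idx 2), next='c' -> output (2, 'c'), add 'ac' as idx 3
Step 4: w='a' (idx 2), next='a' -> output (2, 'a'), add 'aa' as idx 4
Step 5: w='c' (idx 1), next='c' -> output (1, 'c'), add 'cc' as idx 5
Step 6: w='aa' (idx 4), end of input -> output (4, '')


Encoded: [(0, 'c'), (0, 'a'), (2, 'c'), (2, 'a'), (1, 'c'), (4, '')]


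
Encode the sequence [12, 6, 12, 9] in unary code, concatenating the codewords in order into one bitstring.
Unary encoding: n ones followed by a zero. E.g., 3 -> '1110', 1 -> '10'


Encode each number as n ones followed by a terminating 0:
  12 -> 1111111111110 (13 bits)
  6 -> 1111110 (7 bits)
  12 -> 1111111111110 (13 bits)
  9 -> 1111111110 (10 bits)
Total length = 13 + 7 + 13 + 10 = 43 bits.

Unary([12, 6, 12, 9]) = 1111111111110111111011111111111101111111110 (43 bits)


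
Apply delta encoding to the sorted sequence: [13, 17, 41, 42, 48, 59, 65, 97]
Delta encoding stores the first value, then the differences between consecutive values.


First value: 13
Deltas:
  17 - 13 = 4
  41 - 17 = 24
  42 - 41 = 1
  48 - 42 = 6
  59 - 48 = 11
  65 - 59 = 6
  97 - 65 = 32


Delta encoded: [13, 4, 24, 1, 6, 11, 6, 32]


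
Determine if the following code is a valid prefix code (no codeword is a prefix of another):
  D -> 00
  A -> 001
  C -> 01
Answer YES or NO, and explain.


Checking each pair (does one codeword prefix another?):
  D='00' vs A='001': prefix -- VIOLATION

NO -- this is NOT a valid prefix code. D (00) is a prefix of A (001).


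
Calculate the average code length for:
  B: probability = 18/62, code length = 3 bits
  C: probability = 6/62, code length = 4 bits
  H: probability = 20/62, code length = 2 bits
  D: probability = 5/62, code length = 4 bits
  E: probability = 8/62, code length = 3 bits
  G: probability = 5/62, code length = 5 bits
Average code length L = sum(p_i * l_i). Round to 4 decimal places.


Weighted contributions p_i * l_i:
  B: (18/62) * 3 = 54/62
  C: (6/62) * 4 = 24/62
  H: (20/62) * 2 = 40/62
  D: (5/62) * 4 = 20/62
  E: (8/62) * 3 = 24/62
  G: (5/62) * 5 = 25/62
Sum = (54 + 24 + 40 + 20 + 24 + 25)/62 = 187/62

L = 187/62 = 3.0161 bits/symbol


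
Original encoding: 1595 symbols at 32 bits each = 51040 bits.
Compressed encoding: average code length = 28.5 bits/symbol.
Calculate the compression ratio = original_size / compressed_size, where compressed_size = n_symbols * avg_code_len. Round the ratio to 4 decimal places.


original_size = n_symbols * orig_bits = 1595 * 32 = 51040 bits
compressed_size = n_symbols * avg_code_len = 1595 * 28.5 = 45457.5 bits
ratio = original_size / compressed_size = 51040 / 45457.5 = 1.1228

Compression ratio = 1.1228


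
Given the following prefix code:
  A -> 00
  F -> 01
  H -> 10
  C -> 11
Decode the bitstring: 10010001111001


Decoding step by step:
Bits 10 -> H
Bits 01 -> F
Bits 00 -> A
Bits 01 -> F
Bits 11 -> C
Bits 10 -> H
Bits 01 -> F


Decoded message: HFAFCHF


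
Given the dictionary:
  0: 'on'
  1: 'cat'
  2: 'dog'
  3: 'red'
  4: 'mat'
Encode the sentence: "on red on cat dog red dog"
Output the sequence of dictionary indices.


Look up each word in the dictionary:
  'on' -> 0
  'red' -> 3
  'on' -> 0
  'cat' -> 1
  'dog' -> 2
  'red' -> 3
  'dog' -> 2

Encoded: [0, 3, 0, 1, 2, 3, 2]


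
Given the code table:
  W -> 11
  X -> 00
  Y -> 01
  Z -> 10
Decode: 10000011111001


Decoding:
10 -> Z
00 -> X
00 -> X
11 -> W
11 -> W
10 -> Z
01 -> Y


Result: ZXXWWZY


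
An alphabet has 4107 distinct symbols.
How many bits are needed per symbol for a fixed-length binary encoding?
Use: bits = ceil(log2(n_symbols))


log2(4107) = 12.0039
Bracket: 2^12 = 4096 < 4107 <= 2^13 = 8192
So ceil(log2(4107)) = 13

bits = ceil(log2(4107)) = ceil(12.0039) = 13 bits


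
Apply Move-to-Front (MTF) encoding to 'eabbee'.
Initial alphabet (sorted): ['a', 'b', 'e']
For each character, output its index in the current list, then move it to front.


MTF encoding:
'e': index 2 in ['a', 'b', 'e'] -> ['e', 'a', 'b']
'a': index 1 in ['e', 'a', 'b'] -> ['a', 'e', 'b']
'b': index 2 in ['a', 'e', 'b'] -> ['b', 'a', 'e']
'b': index 0 in ['b', 'a', 'e'] -> ['b', 'a', 'e']
'e': index 2 in ['b', 'a', 'e'] -> ['e', 'b', 'a']
'e': index 0 in ['e', 'b', 'a'] -> ['e', 'b', 'a']


Output: [2, 1, 2, 0, 2, 0]


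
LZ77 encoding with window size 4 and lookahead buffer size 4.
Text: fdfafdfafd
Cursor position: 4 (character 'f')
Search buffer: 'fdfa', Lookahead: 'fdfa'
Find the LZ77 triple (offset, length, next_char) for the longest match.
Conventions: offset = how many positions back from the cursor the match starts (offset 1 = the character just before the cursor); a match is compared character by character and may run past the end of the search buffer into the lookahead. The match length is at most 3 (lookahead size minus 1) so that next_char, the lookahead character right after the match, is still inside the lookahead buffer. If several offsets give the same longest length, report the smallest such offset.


Try each offset into the search buffer:
  offset=1 (pos 3, char 'a'): match length 0
  offset=2 (pos 2, char 'f'): match length 1
  offset=3 (pos 1, char 'd'): match length 0
  offset=4 (pos 0, char 'f'): match length 3
Longest match has length 3 at offset 4.
next_char = character at position 4 + 3 = 7 -> 'a'

Best match: offset=4, length=3 (matching 'fdf' starting at position 0)
LZ77 triple: (4, 3, 'a')


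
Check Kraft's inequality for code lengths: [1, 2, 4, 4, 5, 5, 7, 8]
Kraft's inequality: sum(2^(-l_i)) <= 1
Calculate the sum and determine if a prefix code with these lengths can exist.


Sum = 2^(-1) + 2^(-2) + 2^(-4) + 2^(-4) + 2^(-5) + 2^(-5) + 2^(-7) + 2^(-8)
    = 0.5 + 0.25 + 0.0625 + 0.0625 + 0.03125 + 0.03125 + 0.0078125 + 0.00390625
    = 243/256 = 0.94921875
Since 0.94921875 <= 1, Kraft's inequality IS satisfied.
A prefix code with these lengths CAN exist.

Kraft sum = 0.94921875. Satisfied.


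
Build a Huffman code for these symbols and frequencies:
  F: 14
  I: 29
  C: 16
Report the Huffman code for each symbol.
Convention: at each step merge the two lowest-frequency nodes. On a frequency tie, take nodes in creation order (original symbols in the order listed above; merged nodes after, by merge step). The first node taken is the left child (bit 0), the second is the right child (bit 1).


Huffman tree construction:
Step 1: Merge F(14) + C(16) = 30
Step 2: Merge I(29) + (F+C)(30) = 59
Read each symbol's code off the tree from the root (left child = 0, right child = 1).

Codes:
  F: 10 (length 2)
  I: 0 (length 1)
  C: 11 (length 2)
Average code length: 89/59 = 1.5085 bits/symbol


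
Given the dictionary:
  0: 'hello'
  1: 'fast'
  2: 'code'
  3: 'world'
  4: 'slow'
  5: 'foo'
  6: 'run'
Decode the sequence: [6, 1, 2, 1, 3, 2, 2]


Look up each index in the dictionary:
  6 -> 'run'
  1 -> 'fast'
  2 -> 'code'
  1 -> 'fast'
  3 -> 'world'
  2 -> 'code'
  2 -> 'code'

Decoded: "run fast code fast world code code"


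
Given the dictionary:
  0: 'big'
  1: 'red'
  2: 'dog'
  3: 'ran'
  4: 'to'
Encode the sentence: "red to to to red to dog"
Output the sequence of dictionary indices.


Look up each word in the dictionary:
  'red' -> 1
  'to' -> 4
  'to' -> 4
  'to' -> 4
  'red' -> 1
  'to' -> 4
  'dog' -> 2

Encoded: [1, 4, 4, 4, 1, 4, 2]


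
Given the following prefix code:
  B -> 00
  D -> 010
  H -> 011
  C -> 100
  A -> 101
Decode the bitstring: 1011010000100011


Decoding step by step:
Bits 101 -> A
Bits 101 -> A
Bits 00 -> B
Bits 00 -> B
Bits 100 -> C
Bits 011 -> H


Decoded message: AABBCH


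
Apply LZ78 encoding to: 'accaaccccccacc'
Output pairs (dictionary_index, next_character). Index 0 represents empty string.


LZ78 encoding steps:
Dictionary: {0: ''}
Step 1: w='' (idx 0), next='a' -> output (0, 'a'), add 'a' as idx 1
Step 2: w='' (idx 0), next='c' -> output (0, 'c'), add 'c' as idx 2
Step 3: w='c' (idx 2), next='a' -> output (2, 'a'), add 'ca' as idx 3
Step 4: w='a' (idx 1), next='c' -> output (1, 'c'), add 'ac' as idx 4
Step 5: w='c' (idx 2), next='c' -> output (2, 'c'), add 'cc' as idx 5
Step 6: w='cc' (idx 5), next='c' -> output (5, 'c'), add 'ccc' as idx 6
Step 7: w='ac' (idx 4), next='c' -> output (4, 'c'), add 'acc' as idx 7


Encoded: [(0, 'a'), (0, 'c'), (2, 'a'), (1, 'c'), (2, 'c'), (5, 'c'), (4, 'c')]


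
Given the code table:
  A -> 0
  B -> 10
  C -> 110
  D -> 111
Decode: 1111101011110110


Decoding:
111 -> D
110 -> C
10 -> B
111 -> D
10 -> B
110 -> C


Result: DCBDBC


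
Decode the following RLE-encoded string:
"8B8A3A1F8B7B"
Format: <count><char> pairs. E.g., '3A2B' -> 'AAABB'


Expanding each <count><char> pair:
  8B -> 'BBBBBBBB'
  8A -> 'AAAAAAAA'
  3A -> 'AAA'
  1F -> 'F'
  8B -> 'BBBBBBBB'
  7B -> 'BBBBBBB'

Decoded = BBBBBBBBAAAAAAAAAAAFBBBBBBBBBBBBBBB


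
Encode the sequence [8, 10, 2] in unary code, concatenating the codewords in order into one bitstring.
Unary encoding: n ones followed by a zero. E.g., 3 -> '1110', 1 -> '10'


Encode each number as n ones followed by a terminating 0:
  8 -> 111111110 (9 bits)
  10 -> 11111111110 (11 bits)
  2 -> 110 (3 bits)
Total length = 9 + 11 + 3 = 23 bits.

Unary([8, 10, 2]) = 11111111011111111110110 (23 bits)


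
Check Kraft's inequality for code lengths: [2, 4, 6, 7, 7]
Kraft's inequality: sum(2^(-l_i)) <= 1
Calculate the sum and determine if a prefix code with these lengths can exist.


Sum = 2^(-2) + 2^(-4) + 2^(-6) + 2^(-7) + 2^(-7)
    = 0.25 + 0.0625 + 0.015625 + 0.0078125 + 0.0078125
    = 44/128 = 0.34375
Since 0.34375 <= 1, Kraft's inequality IS satisfied.
A prefix code with these lengths CAN exist.

Kraft sum = 0.34375. Satisfied.
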